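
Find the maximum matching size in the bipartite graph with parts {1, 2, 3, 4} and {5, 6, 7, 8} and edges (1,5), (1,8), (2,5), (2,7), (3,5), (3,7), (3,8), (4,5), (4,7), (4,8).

Step 1: List the neighbors of each left vertex:
  1: 5, 8
  2: 5, 7
  3: 5, 7, 8
  4: 5, 7, 8

Step 2: Greedily match left vertices, then look for augmenting paths:
  Match 1 -- 5
  Match 2 -- 7
  Match 3 -- 8
  No augmenting path remains.

Step 3: Verify this is maximum:
  Matching has size 3. The vertex set {5, 7, 8} covers every edge and has size 3; any matching has at most one edge per cover vertex, so 3 is maximum (König's theorem).

Maximum matching: {(1,5), (2,7), (3,8)}
Size: 3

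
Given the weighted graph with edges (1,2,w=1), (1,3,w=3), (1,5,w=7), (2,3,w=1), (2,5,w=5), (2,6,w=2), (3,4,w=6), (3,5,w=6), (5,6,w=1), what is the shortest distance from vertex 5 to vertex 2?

Step 1: Build adjacency list with weights:
  1: 2(w=1), 3(w=3), 5(w=7)
  2: 1(w=1), 3(w=1), 5(w=5), 6(w=2)
  3: 1(w=3), 2(w=1), 4(w=6), 5(w=6)
  4: 3(w=6)
  5: 1(w=7), 2(w=5), 3(w=6), 6(w=1)
  6: 2(w=2), 5(w=1)

Step 2: Apply Dijkstra's algorithm from vertex 5:
  Visit vertex 5 (distance=0)
    Update dist[1] = 7
    Update dist[2] = 5
    Update dist[3] = 6
    Update dist[6] = 1
  Visit vertex 6 (distance=1)
    Update dist[2] = 3
  Visit vertex 2 (distance=3)
    Update dist[1] = 4
    Update dist[3] = 4

Step 3: Shortest path: 5 -> 6 -> 2
Total weight: 1 + 2 = 3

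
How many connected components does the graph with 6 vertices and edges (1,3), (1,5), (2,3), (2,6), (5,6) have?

Step 1: Build adjacency list from edges:
  1: 3, 5
  2: 3, 6
  3: 1, 2
  4: (none)
  5: 1, 6
  6: 2, 5

Step 2: Run BFS/DFS from vertex 1:
  Visited: {1, 3, 5, 2, 6}
  Reached 5 of 6 vertices

Step 3: Only 5 of 6 vertices reached. Graph is disconnected.
Connected components: {1, 2, 3, 5, 6}, {4}
Number of connected components: 2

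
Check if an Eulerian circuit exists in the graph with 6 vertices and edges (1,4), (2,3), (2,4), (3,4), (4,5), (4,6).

Step 1: Find the degree of each vertex:
  deg(1) = 1
  deg(2) = 2
  deg(3) = 2
  deg(4) = 5
  deg(5) = 1
  deg(6) = 1

Step 2: Count vertices with odd degree:
  Odd-degree vertices: 1, 4, 5, 6 (4 total)

Step 3: Apply Euler's theorem:
  - Eulerian circuit exists iff graph is connected and all vertices have even degree
  - Eulerian path exists iff graph is connected and has 0 or 2 odd-degree vertices

Graph has 4 odd-degree vertices (need 0 or 2).
Neither Eulerian path nor Eulerian circuit exists.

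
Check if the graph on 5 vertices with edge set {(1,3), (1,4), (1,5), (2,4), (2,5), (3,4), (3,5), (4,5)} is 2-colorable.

Step 1: Attempt 2-coloring using BFS:
  Start at vertex 1, assign color 0
  Color vertex 3 with color 1 (neighbor of 1)
  Color vertex 4 with color 1 (neighbor of 1)
  Color vertex 5 with color 1 (neighbor of 1)

Step 2: Conflict found! Vertices 3 and 4 are adjacent but have the same color.
This means the graph contains an odd cycle.

The graph is NOT bipartite.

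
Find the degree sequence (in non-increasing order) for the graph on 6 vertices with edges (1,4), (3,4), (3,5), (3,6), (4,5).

Step 1: Count edges incident to each vertex:
  deg(1) = 1 (neighbors: 4)
  deg(2) = 0 (neighbors: none)
  deg(3) = 3 (neighbors: 4, 5, 6)
  deg(4) = 3 (neighbors: 1, 3, 5)
  deg(5) = 2 (neighbors: 3, 4)
  deg(6) = 1 (neighbors: 3)

Step 2: Sort degrees in non-increasing order:
  Degrees: [1, 0, 3, 3, 2, 1] -> sorted: [3, 3, 2, 1, 1, 0]

Degree sequence: [3, 3, 2, 1, 1, 0]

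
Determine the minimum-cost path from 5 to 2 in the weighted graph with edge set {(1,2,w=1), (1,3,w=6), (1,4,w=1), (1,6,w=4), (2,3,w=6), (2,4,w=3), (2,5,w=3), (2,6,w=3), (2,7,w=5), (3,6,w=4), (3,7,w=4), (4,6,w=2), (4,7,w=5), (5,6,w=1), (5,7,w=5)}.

Step 1: Build adjacency list with weights:
  1: 2(w=1), 3(w=6), 4(w=1), 6(w=4)
  2: 1(w=1), 3(w=6), 4(w=3), 5(w=3), 6(w=3), 7(w=5)
  3: 1(w=6), 2(w=6), 6(w=4), 7(w=4)
  4: 1(w=1), 2(w=3), 6(w=2), 7(w=5)
  5: 2(w=3), 6(w=1), 7(w=5)
  6: 1(w=4), 2(w=3), 3(w=4), 4(w=2), 5(w=1)
  7: 2(w=5), 3(w=4), 4(w=5), 5(w=5)

Step 2: Apply Dijkstra's algorithm from vertex 5:
  Visit vertex 5 (distance=0)
    Update dist[2] = 3
    Update dist[6] = 1
    Update dist[7] = 5
  Visit vertex 6 (distance=1)
    Update dist[1] = 5
    Update dist[3] = 5
    Update dist[4] = 3
  Visit vertex 2 (distance=3)
    Update dist[1] = 4

Step 3: Shortest path: 5 -> 2
Total weight: 3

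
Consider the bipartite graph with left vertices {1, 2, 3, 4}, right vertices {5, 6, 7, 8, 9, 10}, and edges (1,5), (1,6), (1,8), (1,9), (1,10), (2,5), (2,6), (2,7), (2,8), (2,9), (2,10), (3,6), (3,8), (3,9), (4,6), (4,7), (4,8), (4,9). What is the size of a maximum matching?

Step 1: List the neighbors of each left vertex:
  1: 5, 6, 8, 9, 10
  2: 5, 6, 7, 8, 9, 10
  3: 6, 8, 9
  4: 6, 7, 8, 9

Step 2: Greedily match left vertices, then look for augmenting paths:
  Match 1 -- 5
  Match 2 -- 6
  Match 3 -- 8
  Match 4 -- 7
  No augmenting path remains.

Step 3: Verify this is maximum:
  Matching size 4 = min(|L|, |R|) = min(4, 6), which is an upper bound, so this matching is maximum.

Maximum matching: {(1,5), (2,6), (3,8), (4,7)}
Size: 4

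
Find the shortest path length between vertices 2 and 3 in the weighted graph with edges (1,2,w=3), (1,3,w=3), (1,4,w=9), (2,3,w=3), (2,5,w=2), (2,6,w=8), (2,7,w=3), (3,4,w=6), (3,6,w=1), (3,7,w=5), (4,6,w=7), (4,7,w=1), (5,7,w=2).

Step 1: Build adjacency list with weights:
  1: 2(w=3), 3(w=3), 4(w=9)
  2: 1(w=3), 3(w=3), 5(w=2), 6(w=8), 7(w=3)
  3: 1(w=3), 2(w=3), 4(w=6), 6(w=1), 7(w=5)
  4: 1(w=9), 3(w=6), 6(w=7), 7(w=1)
  5: 2(w=2), 7(w=2)
  6: 2(w=8), 3(w=1), 4(w=7)
  7: 2(w=3), 3(w=5), 4(w=1), 5(w=2)

Step 2: Apply Dijkstra's algorithm from vertex 2:
  Visit vertex 2 (distance=0)
    Update dist[1] = 3
    Update dist[3] = 3
    Update dist[5] = 2
    Update dist[6] = 8
    Update dist[7] = 3
  Visit vertex 5 (distance=2)
  Visit vertex 1 (distance=3)
    Update dist[4] = 12
  Visit vertex 3 (distance=3)
    Update dist[4] = 9
    Update dist[6] = 4

Step 3: Shortest path: 2 -> 3
Total weight: 3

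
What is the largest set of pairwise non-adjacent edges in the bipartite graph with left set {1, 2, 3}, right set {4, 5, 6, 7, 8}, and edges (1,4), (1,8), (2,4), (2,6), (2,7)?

Step 1: List the neighbors of each left vertex:
  1: 4, 8
  2: 4, 6, 7
  3: (none)

Step 2: Greedily match left vertices, then look for augmenting paths:
  Match 1 -- 4
  Match 2 -- 6
  No augmenting path remains.

Step 3: Verify this is maximum:
  Matching has size 2. The vertex set {1, 2} covers every edge and has size 2; any matching has at most one edge per cover vertex, so 2 is maximum (König's theorem).

Maximum matching: {(1,4), (2,6)}
Size: 2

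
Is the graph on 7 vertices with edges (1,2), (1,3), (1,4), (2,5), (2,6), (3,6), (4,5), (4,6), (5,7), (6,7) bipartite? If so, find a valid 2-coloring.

Step 1: Attempt 2-coloring using BFS:
  Start at vertex 1, assign color 0
  Color vertex 2 with color 1 (neighbor of 1)
  Color vertex 3 with color 1 (neighbor of 1)
  Color vertex 4 with color 1 (neighbor of 1)
  Color vertex 5 with color 0 (neighbor of 2)
  Color vertex 6 with color 0 (neighbor of 2)
  Color vertex 7 with color 1 (neighbor of 5)

Step 2: 2-coloring succeeded. No conflicts found.
  Set A (color 0): {1, 5, 6}
  Set B (color 1): {2, 3, 4, 7}

The graph is bipartite with partition {1, 5, 6}, {2, 3, 4, 7}.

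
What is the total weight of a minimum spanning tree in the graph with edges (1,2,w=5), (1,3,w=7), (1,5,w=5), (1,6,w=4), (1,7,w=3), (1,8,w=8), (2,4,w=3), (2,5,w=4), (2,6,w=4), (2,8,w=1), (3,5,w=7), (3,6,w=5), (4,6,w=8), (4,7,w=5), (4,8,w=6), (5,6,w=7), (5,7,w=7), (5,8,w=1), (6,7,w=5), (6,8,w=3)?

Apply Kruskal's algorithm (sort edges by weight, add if no cycle):

Sorted edges by weight:
  (2,8) w=1
  (5,8) w=1
  (1,7) w=3
  (2,4) w=3
  (6,8) w=3
  (1,6) w=4
  (2,5) w=4
  (2,6) w=4
  (1,2) w=5
  (1,5) w=5
  (3,6) w=5
  (4,7) w=5
  (6,7) w=5
  (4,8) w=6
  (1,3) w=7
  (3,5) w=7
  (5,6) w=7
  (5,7) w=7
  (1,8) w=8
  (4,6) w=8

Add edge (2,8) w=1 -- no cycle. Running total: 1
Add edge (5,8) w=1 -- no cycle. Running total: 2
Add edge (1,7) w=3 -- no cycle. Running total: 5
Add edge (2,4) w=3 -- no cycle. Running total: 8
Add edge (6,8) w=3 -- no cycle. Running total: 11
Add edge (1,6) w=4 -- no cycle. Running total: 15
Skip edge (2,5) w=4 -- would create cycle
Skip edge (2,6) w=4 -- would create cycle
Skip edge (1,2) w=5 -- would create cycle
Skip edge (1,5) w=5 -- would create cycle
Add edge (3,6) w=5 -- no cycle. Running total: 20

MST edges: (2,8,w=1), (5,8,w=1), (1,7,w=3), (2,4,w=3), (6,8,w=3), (1,6,w=4), (3,6,w=5)
Total MST weight: 1 + 1 + 3 + 3 + 3 + 4 + 5 = 20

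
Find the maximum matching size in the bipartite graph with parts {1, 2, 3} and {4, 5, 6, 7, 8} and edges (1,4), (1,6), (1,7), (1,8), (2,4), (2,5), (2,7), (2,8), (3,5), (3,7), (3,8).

Step 1: List the neighbors of each left vertex:
  1: 4, 6, 7, 8
  2: 4, 5, 7, 8
  3: 5, 7, 8

Step 2: Greedily match left vertices, then look for augmenting paths:
  Match 1 -- 4
  Match 2 -- 5
  Match 3 -- 7
  No augmenting path remains.

Step 3: Verify this is maximum:
  Matching size 3 = min(|L|, |R|) = min(3, 5), which is an upper bound, so this matching is maximum.

Maximum matching: {(1,4), (2,5), (3,7)}
Size: 3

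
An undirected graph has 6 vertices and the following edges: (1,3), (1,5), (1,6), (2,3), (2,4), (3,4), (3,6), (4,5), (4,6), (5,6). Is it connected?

Step 1: Build adjacency list from edges:
  1: 3, 5, 6
  2: 3, 4
  3: 1, 2, 4, 6
  4: 2, 3, 5, 6
  5: 1, 4, 6
  6: 1, 3, 4, 5

Step 2: Run BFS/DFS from vertex 1:
  Visited: {1, 3, 5, 6, 2, 4}
  Reached 6 of 6 vertices

Step 3: All 6 vertices reached from vertex 1, so the graph is connected.
Answer: Yes, the graph is connected.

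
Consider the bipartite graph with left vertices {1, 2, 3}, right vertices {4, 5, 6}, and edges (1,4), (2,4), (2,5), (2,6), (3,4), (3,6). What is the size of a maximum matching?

Step 1: List the neighbors of each left vertex:
  1: 4
  2: 4, 5, 6
  3: 4, 6

Step 2: Greedily match left vertices, then look for augmenting paths:
  Match 1 -- 4
  Match 2 -- 5
  Match 3 -- 6
  No augmenting path remains.

Step 3: Verify this is maximum:
  Matching size 3 = min(|L|, |R|) = min(3, 3), which is an upper bound, so this matching is maximum.

Maximum matching: {(1,4), (2,5), (3,6)}
Size: 3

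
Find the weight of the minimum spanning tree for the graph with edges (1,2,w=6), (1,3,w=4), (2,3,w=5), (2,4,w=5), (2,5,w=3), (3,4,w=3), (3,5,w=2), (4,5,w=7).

Apply Kruskal's algorithm (sort edges by weight, add if no cycle):

Sorted edges by weight:
  (3,5) w=2
  (2,5) w=3
  (3,4) w=3
  (1,3) w=4
  (2,4) w=5
  (2,3) w=5
  (1,2) w=6
  (4,5) w=7

Add edge (3,5) w=2 -- no cycle. Running total: 2
Add edge (2,5) w=3 -- no cycle. Running total: 5
Add edge (3,4) w=3 -- no cycle. Running total: 8
Add edge (1,3) w=4 -- no cycle. Running total: 12

MST edges: (3,5,w=2), (2,5,w=3), (3,4,w=3), (1,3,w=4)
Total MST weight: 2 + 3 + 3 + 4 = 12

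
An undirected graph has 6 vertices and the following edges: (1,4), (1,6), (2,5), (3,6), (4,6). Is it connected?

Step 1: Build adjacency list from edges:
  1: 4, 6
  2: 5
  3: 6
  4: 1, 6
  5: 2
  6: 1, 3, 4

Step 2: Run BFS/DFS from vertex 1:
  Visited: {1, 4, 6, 3}
  Reached 4 of 6 vertices

Step 3: Only 4 of 6 vertices reached. Graph is disconnected.
Connected components: {1, 3, 4, 6}, {2, 5}
Answer: No, the graph is not connected (2 components).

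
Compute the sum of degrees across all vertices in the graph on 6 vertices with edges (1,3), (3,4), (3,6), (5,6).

Step 1: Count edges incident to each vertex:
  deg(1) = 1 (neighbors: 3)
  deg(2) = 0 (neighbors: none)
  deg(3) = 3 (neighbors: 1, 4, 6)
  deg(4) = 1 (neighbors: 3)
  deg(5) = 1 (neighbors: 6)
  deg(6) = 2 (neighbors: 3, 5)

Step 2: Sum all degrees:
  1 + 0 + 3 + 1 + 1 + 2 = 8

Verification: sum of degrees = 2 * |E| = 2 * 4 = 8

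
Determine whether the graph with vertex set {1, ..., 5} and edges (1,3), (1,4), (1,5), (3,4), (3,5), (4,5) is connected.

Step 1: Build adjacency list from edges:
  1: 3, 4, 5
  2: (none)
  3: 1, 4, 5
  4: 1, 3, 5
  5: 1, 3, 4

Step 2: Run BFS/DFS from vertex 1:
  Visited: {1, 3, 4, 5}
  Reached 4 of 5 vertices

Step 3: Only 4 of 5 vertices reached. Graph is disconnected.
Connected components: {1, 3, 4, 5}, {2}
Answer: No, the graph is not connected (2 components).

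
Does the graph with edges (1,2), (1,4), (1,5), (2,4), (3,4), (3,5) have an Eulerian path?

Step 1: Find the degree of each vertex:
  deg(1) = 3
  deg(2) = 2
  deg(3) = 2
  deg(4) = 3
  deg(5) = 2

Step 2: Count vertices with odd degree:
  Odd-degree vertices: 1, 4 (2 total)

Step 3: Apply Euler's theorem:
  - Eulerian circuit exists iff graph is connected and all vertices have even degree
  - Eulerian path exists iff graph is connected and has 0 or 2 odd-degree vertices

Graph is connected with exactly 2 odd-degree vertices (1, 4).
Eulerian path exists (starting and ending at the odd-degree vertices), but no Eulerian circuit.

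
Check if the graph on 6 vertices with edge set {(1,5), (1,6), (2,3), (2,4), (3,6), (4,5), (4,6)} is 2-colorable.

Step 1: Attempt 2-coloring using BFS:
  Start at vertex 1, assign color 0
  Color vertex 5 with color 1 (neighbor of 1)
  Color vertex 6 with color 1 (neighbor of 1)
  Color vertex 4 with color 0 (neighbor of 5)
  Color vertex 3 with color 0 (neighbor of 6)
  Color vertex 2 with color 1 (neighbor of 4)

Step 2: 2-coloring succeeded. No conflicts found.
  Set A (color 0): {1, 3, 4}
  Set B (color 1): {2, 5, 6}

The graph is bipartite with partition {1, 3, 4}, {2, 5, 6}.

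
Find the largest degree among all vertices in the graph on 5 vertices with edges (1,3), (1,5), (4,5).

Step 1: Count edges incident to each vertex:
  deg(1) = 2 (neighbors: 3, 5)
  deg(2) = 0 (neighbors: none)
  deg(3) = 1 (neighbors: 1)
  deg(4) = 1 (neighbors: 5)
  deg(5) = 2 (neighbors: 1, 4)

Step 2: Find maximum:
  max(2, 0, 1, 1, 2) = 2 (vertex 1)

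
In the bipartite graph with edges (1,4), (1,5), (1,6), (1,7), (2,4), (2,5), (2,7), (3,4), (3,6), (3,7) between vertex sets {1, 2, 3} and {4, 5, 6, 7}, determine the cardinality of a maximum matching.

Step 1: List the neighbors of each left vertex:
  1: 4, 5, 6, 7
  2: 4, 5, 7
  3: 4, 6, 7

Step 2: Greedily match left vertices, then look for augmenting paths:
  Match 1 -- 4
  Match 2 -- 5
  Match 3 -- 6
  No augmenting path remains.

Step 3: Verify this is maximum:
  Matching size 3 = min(|L|, |R|) = min(3, 4), which is an upper bound, so this matching is maximum.

Maximum matching: {(1,4), (2,5), (3,6)}
Size: 3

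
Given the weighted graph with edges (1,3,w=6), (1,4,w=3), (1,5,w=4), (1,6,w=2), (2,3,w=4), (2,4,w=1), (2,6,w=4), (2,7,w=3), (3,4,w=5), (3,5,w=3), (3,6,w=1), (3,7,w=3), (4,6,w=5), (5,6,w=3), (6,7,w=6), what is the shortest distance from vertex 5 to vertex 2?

Step 1: Build adjacency list with weights:
  1: 3(w=6), 4(w=3), 5(w=4), 6(w=2)
  2: 3(w=4), 4(w=1), 6(w=4), 7(w=3)
  3: 1(w=6), 2(w=4), 4(w=5), 5(w=3), 6(w=1), 7(w=3)
  4: 1(w=3), 2(w=1), 3(w=5), 6(w=5)
  5: 1(w=4), 3(w=3), 6(w=3)
  6: 1(w=2), 2(w=4), 3(w=1), 4(w=5), 5(w=3), 7(w=6)
  7: 2(w=3), 3(w=3), 6(w=6)

Step 2: Apply Dijkstra's algorithm from vertex 5:
  Visit vertex 5 (distance=0)
    Update dist[1] = 4
    Update dist[3] = 3
    Update dist[6] = 3
  Visit vertex 3 (distance=3)
    Update dist[2] = 7
    Update dist[4] = 8
    Update dist[7] = 6
  Visit vertex 6 (distance=3)
  Visit vertex 1 (distance=4)
    Update dist[4] = 7
  Visit vertex 7 (distance=6)
  Visit vertex 2 (distance=7)

Step 3: Shortest path: 5 -> 6 -> 2
Total weight: 3 + 4 = 7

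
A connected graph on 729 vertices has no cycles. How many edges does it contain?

A tree on n vertices always has exactly n - 1 edges.
For n = 729: edges = 729 - 1 = 728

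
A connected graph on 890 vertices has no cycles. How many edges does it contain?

A tree on n vertices always has exactly n - 1 edges.
For n = 890: edges = 890 - 1 = 889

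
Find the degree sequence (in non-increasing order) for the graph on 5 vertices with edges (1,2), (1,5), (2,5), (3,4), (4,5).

Step 1: Count edges incident to each vertex:
  deg(1) = 2 (neighbors: 2, 5)
  deg(2) = 2 (neighbors: 1, 5)
  deg(3) = 1 (neighbors: 4)
  deg(4) = 2 (neighbors: 3, 5)
  deg(5) = 3 (neighbors: 1, 2, 4)

Step 2: Sort degrees in non-increasing order:
  Degrees: [2, 2, 1, 2, 3] -> sorted: [3, 2, 2, 2, 1]

Degree sequence: [3, 2, 2, 2, 1]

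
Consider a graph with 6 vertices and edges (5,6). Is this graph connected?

Step 1: Build adjacency list from edges:
  1: (none)
  2: (none)
  3: (none)
  4: (none)
  5: 6
  6: 5

Step 2: Run BFS/DFS from vertex 1:
  Visited: {1}
  Reached 1 of 6 vertices

Step 3: Only 1 of 6 vertices reached. Graph is disconnected.
Connected components: {1}, {2}, {3}, {4}, {5, 6}
Answer: No, the graph is not connected (5 components).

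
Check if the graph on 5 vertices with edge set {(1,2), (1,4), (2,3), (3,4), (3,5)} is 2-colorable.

Step 1: Attempt 2-coloring using BFS:
  Start at vertex 1, assign color 0
  Color vertex 2 with color 1 (neighbor of 1)
  Color vertex 4 with color 1 (neighbor of 1)
  Color vertex 3 with color 0 (neighbor of 2)
  Color vertex 5 with color 1 (neighbor of 3)

Step 2: 2-coloring succeeded. No conflicts found.
  Set A (color 0): {1, 3}
  Set B (color 1): {2, 4, 5}

The graph is bipartite with partition {1, 3}, {2, 4, 5}.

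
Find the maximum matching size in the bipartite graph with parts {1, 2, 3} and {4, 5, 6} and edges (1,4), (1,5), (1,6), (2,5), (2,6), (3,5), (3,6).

Step 1: List the neighbors of each left vertex:
  1: 4, 5, 6
  2: 5, 6
  3: 5, 6

Step 2: Greedily match left vertices, then look for augmenting paths:
  Match 1 -- 4
  Match 2 -- 5
  Match 3 -- 6
  No augmenting path remains.

Step 3: Verify this is maximum:
  Matching size 3 = min(|L|, |R|) = min(3, 3), which is an upper bound, so this matching is maximum.

Maximum matching: {(1,4), (2,5), (3,6)}
Size: 3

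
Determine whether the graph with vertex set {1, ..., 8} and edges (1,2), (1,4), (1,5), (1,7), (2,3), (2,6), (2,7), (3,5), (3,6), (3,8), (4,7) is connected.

Step 1: Build adjacency list from edges:
  1: 2, 4, 5, 7
  2: 1, 3, 6, 7
  3: 2, 5, 6, 8
  4: 1, 7
  5: 1, 3
  6: 2, 3
  7: 1, 2, 4
  8: 3

Step 2: Run BFS/DFS from vertex 1:
  Visited: {1, 2, 4, 5, 7, 3, 6, 8}
  Reached 8 of 8 vertices

Step 3: All 8 vertices reached from vertex 1, so the graph is connected.
Answer: Yes, the graph is connected.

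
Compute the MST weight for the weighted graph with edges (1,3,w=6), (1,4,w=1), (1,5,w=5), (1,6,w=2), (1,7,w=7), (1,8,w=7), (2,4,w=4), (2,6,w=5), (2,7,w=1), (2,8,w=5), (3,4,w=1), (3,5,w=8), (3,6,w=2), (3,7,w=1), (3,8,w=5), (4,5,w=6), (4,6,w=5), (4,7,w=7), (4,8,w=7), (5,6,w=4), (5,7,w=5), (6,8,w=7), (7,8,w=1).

Apply Kruskal's algorithm (sort edges by weight, add if no cycle):

Sorted edges by weight:
  (1,4) w=1
  (2,7) w=1
  (3,4) w=1
  (3,7) w=1
  (7,8) w=1
  (1,6) w=2
  (3,6) w=2
  (2,4) w=4
  (5,6) w=4
  (1,5) w=5
  (2,8) w=5
  (2,6) w=5
  (3,8) w=5
  (4,6) w=5
  (5,7) w=5
  (1,3) w=6
  (4,5) w=6
  (1,7) w=7
  (1,8) w=7
  (4,7) w=7
  (4,8) w=7
  (6,8) w=7
  (3,5) w=8

Add edge (1,4) w=1 -- no cycle. Running total: 1
Add edge (2,7) w=1 -- no cycle. Running total: 2
Add edge (3,4) w=1 -- no cycle. Running total: 3
Add edge (3,7) w=1 -- no cycle. Running total: 4
Add edge (7,8) w=1 -- no cycle. Running total: 5
Add edge (1,6) w=2 -- no cycle. Running total: 7
Skip edge (3,6) w=2 -- would create cycle
Skip edge (2,4) w=4 -- would create cycle
Add edge (5,6) w=4 -- no cycle. Running total: 11

MST edges: (1,4,w=1), (2,7,w=1), (3,4,w=1), (3,7,w=1), (7,8,w=1), (1,6,w=2), (5,6,w=4)
Total MST weight: 1 + 1 + 1 + 1 + 1 + 2 + 4 = 11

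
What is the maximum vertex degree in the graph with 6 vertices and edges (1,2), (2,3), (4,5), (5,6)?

Step 1: Count edges incident to each vertex:
  deg(1) = 1 (neighbors: 2)
  deg(2) = 2 (neighbors: 1, 3)
  deg(3) = 1 (neighbors: 2)
  deg(4) = 1 (neighbors: 5)
  deg(5) = 2 (neighbors: 4, 6)
  deg(6) = 1 (neighbors: 5)

Step 2: Find maximum:
  max(1, 2, 1, 1, 2, 1) = 2 (vertex 2)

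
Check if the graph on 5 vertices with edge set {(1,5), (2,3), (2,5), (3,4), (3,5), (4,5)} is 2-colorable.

Step 1: Attempt 2-coloring using BFS:
  Start at vertex 1, assign color 0
  Color vertex 5 with color 1 (neighbor of 1)
  Color vertex 2 with color 0 (neighbor of 5)
  Color vertex 3 with color 0 (neighbor of 5)
  Color vertex 4 with color 0 (neighbor of 5)

Step 2: Conflict found! Vertices 2 and 3 are adjacent but have the same color.
This means the graph contains an odd cycle.

The graph is NOT bipartite.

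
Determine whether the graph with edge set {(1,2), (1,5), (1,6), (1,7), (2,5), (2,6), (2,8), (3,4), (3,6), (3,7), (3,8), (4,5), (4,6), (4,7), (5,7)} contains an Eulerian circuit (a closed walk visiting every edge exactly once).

Step 1: Find the degree of each vertex:
  deg(1) = 4
  deg(2) = 4
  deg(3) = 4
  deg(4) = 4
  deg(5) = 4
  deg(6) = 4
  deg(7) = 4
  deg(8) = 2

Step 2: Count vertices with odd degree:
  All vertices have even degree (0 odd-degree vertices)

Step 3: Apply Euler's theorem:
  - Eulerian circuit exists iff graph is connected and all vertices have even degree
  - Eulerian path exists iff graph is connected and has 0 or 2 odd-degree vertices

Graph is connected with 0 odd-degree vertices.
Both Eulerian circuit and Eulerian path exist.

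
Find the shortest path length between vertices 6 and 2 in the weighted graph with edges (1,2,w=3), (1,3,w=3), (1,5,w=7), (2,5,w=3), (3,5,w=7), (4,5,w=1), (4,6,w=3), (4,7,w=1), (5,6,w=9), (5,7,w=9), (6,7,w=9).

Step 1: Build adjacency list with weights:
  1: 2(w=3), 3(w=3), 5(w=7)
  2: 1(w=3), 5(w=3)
  3: 1(w=3), 5(w=7)
  4: 5(w=1), 6(w=3), 7(w=1)
  5: 1(w=7), 2(w=3), 3(w=7), 4(w=1), 6(w=9), 7(w=9)
  6: 4(w=3), 5(w=9), 7(w=9)
  7: 4(w=1), 5(w=9), 6(w=9)

Step 2: Apply Dijkstra's algorithm from vertex 6:
  Visit vertex 6 (distance=0)
    Update dist[4] = 3
    Update dist[5] = 9
    Update dist[7] = 9
  Visit vertex 4 (distance=3)
    Update dist[5] = 4
    Update dist[7] = 4
  Visit vertex 5 (distance=4)
    Update dist[1] = 11
    Update dist[2] = 7
    Update dist[3] = 11
  Visit vertex 7 (distance=4)
  Visit vertex 2 (distance=7)
    Update dist[1] = 10

Step 3: Shortest path: 6 -> 4 -> 5 -> 2
Total weight: 3 + 1 + 3 = 7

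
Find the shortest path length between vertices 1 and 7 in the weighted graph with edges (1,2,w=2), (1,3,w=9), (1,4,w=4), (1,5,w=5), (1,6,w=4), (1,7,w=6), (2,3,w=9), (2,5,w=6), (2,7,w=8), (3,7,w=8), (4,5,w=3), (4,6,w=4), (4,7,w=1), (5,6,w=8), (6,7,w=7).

Step 1: Build adjacency list with weights:
  1: 2(w=2), 3(w=9), 4(w=4), 5(w=5), 6(w=4), 7(w=6)
  2: 1(w=2), 3(w=9), 5(w=6), 7(w=8)
  3: 1(w=9), 2(w=9), 7(w=8)
  4: 1(w=4), 5(w=3), 6(w=4), 7(w=1)
  5: 1(w=5), 2(w=6), 4(w=3), 6(w=8)
  6: 1(w=4), 4(w=4), 5(w=8), 7(w=7)
  7: 1(w=6), 2(w=8), 3(w=8), 4(w=1), 6(w=7)

Step 2: Apply Dijkstra's algorithm from vertex 1:
  Visit vertex 1 (distance=0)
    Update dist[2] = 2
    Update dist[3] = 9
    Update dist[4] = 4
    Update dist[5] = 5
    Update dist[6] = 4
    Update dist[7] = 6
  Visit vertex 2 (distance=2)
  Visit vertex 4 (distance=4)
    Update dist[7] = 5
  Visit vertex 6 (distance=4)
  Visit vertex 5 (distance=5)
  Visit vertex 7 (distance=5)

Step 3: Shortest path: 1 -> 4 -> 7
Total weight: 4 + 1 = 5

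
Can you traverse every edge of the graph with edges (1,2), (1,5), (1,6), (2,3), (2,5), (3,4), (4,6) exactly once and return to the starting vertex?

Step 1: Find the degree of each vertex:
  deg(1) = 3
  deg(2) = 3
  deg(3) = 2
  deg(4) = 2
  deg(5) = 2
  deg(6) = 2

Step 2: Count vertices with odd degree:
  Odd-degree vertices: 1, 2 (2 total)

Step 3: Apply Euler's theorem:
  - Eulerian circuit exists iff graph is connected and all vertices have even degree
  - Eulerian path exists iff graph is connected and has 0 or 2 odd-degree vertices

Graph is connected with exactly 2 odd-degree vertices (1, 2).
Eulerian path exists (starting and ending at the odd-degree vertices), but no Eulerian circuit.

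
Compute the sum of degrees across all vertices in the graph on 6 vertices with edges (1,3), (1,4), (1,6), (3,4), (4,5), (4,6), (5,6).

Step 1: Count edges incident to each vertex:
  deg(1) = 3 (neighbors: 3, 4, 6)
  deg(2) = 0 (neighbors: none)
  deg(3) = 2 (neighbors: 1, 4)
  deg(4) = 4 (neighbors: 1, 3, 5, 6)
  deg(5) = 2 (neighbors: 4, 6)
  deg(6) = 3 (neighbors: 1, 4, 5)

Step 2: Sum all degrees:
  3 + 0 + 2 + 4 + 2 + 3 = 14

Verification: sum of degrees = 2 * |E| = 2 * 7 = 14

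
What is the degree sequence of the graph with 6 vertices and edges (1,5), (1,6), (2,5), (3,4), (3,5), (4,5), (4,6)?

Step 1: Count edges incident to each vertex:
  deg(1) = 2 (neighbors: 5, 6)
  deg(2) = 1 (neighbors: 5)
  deg(3) = 2 (neighbors: 4, 5)
  deg(4) = 3 (neighbors: 3, 5, 6)
  deg(5) = 4 (neighbors: 1, 2, 3, 4)
  deg(6) = 2 (neighbors: 1, 4)

Step 2: Sort degrees in non-increasing order:
  Degrees: [2, 1, 2, 3, 4, 2] -> sorted: [4, 3, 2, 2, 2, 1]

Degree sequence: [4, 3, 2, 2, 2, 1]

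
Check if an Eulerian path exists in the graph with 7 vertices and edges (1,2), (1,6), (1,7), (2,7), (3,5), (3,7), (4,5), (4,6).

Step 1: Find the degree of each vertex:
  deg(1) = 3
  deg(2) = 2
  deg(3) = 2
  deg(4) = 2
  deg(5) = 2
  deg(6) = 2
  deg(7) = 3

Step 2: Count vertices with odd degree:
  Odd-degree vertices: 1, 7 (2 total)

Step 3: Apply Euler's theorem:
  - Eulerian circuit exists iff graph is connected and all vertices have even degree
  - Eulerian path exists iff graph is connected and has 0 or 2 odd-degree vertices

Graph is connected with exactly 2 odd-degree vertices (1, 7).
Eulerian path exists (starting and ending at the odd-degree vertices), but no Eulerian circuit.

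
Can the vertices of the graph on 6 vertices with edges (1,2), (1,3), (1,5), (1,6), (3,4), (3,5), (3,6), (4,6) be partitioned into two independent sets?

Step 1: Attempt 2-coloring using BFS:
  Start at vertex 1, assign color 0
  Color vertex 2 with color 1 (neighbor of 1)
  Color vertex 3 with color 1 (neighbor of 1)
  Color vertex 5 with color 1 (neighbor of 1)
  Color vertex 6 with color 1 (neighbor of 1)
  Color vertex 4 with color 0 (neighbor of 3)

Step 2: Conflict found! Vertices 3 and 5 are adjacent but have the same color.
This means the graph contains an odd cycle.

The graph is NOT bipartite.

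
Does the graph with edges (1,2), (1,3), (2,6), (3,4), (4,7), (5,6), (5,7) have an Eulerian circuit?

Step 1: Find the degree of each vertex:
  deg(1) = 2
  deg(2) = 2
  deg(3) = 2
  deg(4) = 2
  deg(5) = 2
  deg(6) = 2
  deg(7) = 2

Step 2: Count vertices with odd degree:
  All vertices have even degree (0 odd-degree vertices)

Step 3: Apply Euler's theorem:
  - Eulerian circuit exists iff graph is connected and all vertices have even degree
  - Eulerian path exists iff graph is connected and has 0 or 2 odd-degree vertices

Graph is connected with 0 odd-degree vertices.
Both Eulerian circuit and Eulerian path exist.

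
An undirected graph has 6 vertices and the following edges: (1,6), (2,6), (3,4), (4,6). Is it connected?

Step 1: Build adjacency list from edges:
  1: 6
  2: 6
  3: 4
  4: 3, 6
  5: (none)
  6: 1, 2, 4

Step 2: Run BFS/DFS from vertex 1:
  Visited: {1, 6, 2, 4, 3}
  Reached 5 of 6 vertices

Step 3: Only 5 of 6 vertices reached. Graph is disconnected.
Connected components: {1, 2, 3, 4, 6}, {5}
Answer: No, the graph is not connected (2 components).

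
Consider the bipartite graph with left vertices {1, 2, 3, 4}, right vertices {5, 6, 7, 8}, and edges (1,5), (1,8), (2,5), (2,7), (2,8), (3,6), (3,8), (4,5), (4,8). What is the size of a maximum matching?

Step 1: List the neighbors of each left vertex:
  1: 5, 8
  2: 5, 7, 8
  3: 6, 8
  4: 5, 8

Step 2: Greedily match left vertices, then look for augmenting paths:
  Match 1 -- 5
  Match 2 -- 7
  Match 3 -- 6
  Match 4 -- 8
  No augmenting path remains.

Step 3: Verify this is maximum:
  Matching size 4 = min(|L|, |R|) = min(4, 4), which is an upper bound, so this matching is maximum.

Maximum matching: {(1,5), (2,7), (3,6), (4,8)}
Size: 4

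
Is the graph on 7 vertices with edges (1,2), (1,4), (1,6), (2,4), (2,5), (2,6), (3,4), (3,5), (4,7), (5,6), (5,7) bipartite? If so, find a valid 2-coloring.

Step 1: Attempt 2-coloring using BFS:
  Start at vertex 1, assign color 0
  Color vertex 2 with color 1 (neighbor of 1)
  Color vertex 4 with color 1 (neighbor of 1)
  Color vertex 6 with color 1 (neighbor of 1)

Step 2: Conflict found! Vertices 2 and 4 are adjacent but have the same color.
This means the graph contains an odd cycle.

The graph is NOT bipartite.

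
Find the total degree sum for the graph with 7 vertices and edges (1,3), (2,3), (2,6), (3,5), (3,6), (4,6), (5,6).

Step 1: Count edges incident to each vertex:
  deg(1) = 1 (neighbors: 3)
  deg(2) = 2 (neighbors: 3, 6)
  deg(3) = 4 (neighbors: 1, 2, 5, 6)
  deg(4) = 1 (neighbors: 6)
  deg(5) = 2 (neighbors: 3, 6)
  deg(6) = 4 (neighbors: 2, 3, 4, 5)
  deg(7) = 0 (neighbors: none)

Step 2: Sum all degrees:
  1 + 2 + 4 + 1 + 2 + 4 + 0 = 14

Verification: sum of degrees = 2 * |E| = 2 * 7 = 14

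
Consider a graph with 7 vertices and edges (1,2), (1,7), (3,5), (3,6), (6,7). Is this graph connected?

Step 1: Build adjacency list from edges:
  1: 2, 7
  2: 1
  3: 5, 6
  4: (none)
  5: 3
  6: 3, 7
  7: 1, 6

Step 2: Run BFS/DFS from vertex 1:
  Visited: {1, 2, 7, 6, 3, 5}
  Reached 6 of 7 vertices

Step 3: Only 6 of 7 vertices reached. Graph is disconnected.
Connected components: {1, 2, 3, 5, 6, 7}, {4}
Answer: No, the graph is not connected (2 components).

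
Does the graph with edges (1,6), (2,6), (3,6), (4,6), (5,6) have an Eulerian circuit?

Step 1: Find the degree of each vertex:
  deg(1) = 1
  deg(2) = 1
  deg(3) = 1
  deg(4) = 1
  deg(5) = 1
  deg(6) = 5

Step 2: Count vertices with odd degree:
  Odd-degree vertices: 1, 2, 3, 4, 5, 6 (6 total)

Step 3: Apply Euler's theorem:
  - Eulerian circuit exists iff graph is connected and all vertices have even degree
  - Eulerian path exists iff graph is connected and has 0 or 2 odd-degree vertices

Graph has 6 odd-degree vertices (need 0 or 2).
Neither Eulerian path nor Eulerian circuit exists.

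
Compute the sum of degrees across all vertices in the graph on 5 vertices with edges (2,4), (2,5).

Step 1: Count edges incident to each vertex:
  deg(1) = 0 (neighbors: none)
  deg(2) = 2 (neighbors: 4, 5)
  deg(3) = 0 (neighbors: none)
  deg(4) = 1 (neighbors: 2)
  deg(5) = 1 (neighbors: 2)

Step 2: Sum all degrees:
  0 + 2 + 0 + 1 + 1 = 4

Verification: sum of degrees = 2 * |E| = 2 * 2 = 4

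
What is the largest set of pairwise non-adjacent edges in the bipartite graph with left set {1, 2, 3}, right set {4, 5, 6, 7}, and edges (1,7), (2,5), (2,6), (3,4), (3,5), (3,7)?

Step 1: List the neighbors of each left vertex:
  1: 7
  2: 5, 6
  3: 4, 5, 7

Step 2: Greedily match left vertices, then look for augmenting paths:
  Match 1 -- 7
  Match 2 -- 5
  Match 3 -- 4
  No augmenting path remains.

Step 3: Verify this is maximum:
  Matching size 3 = min(|L|, |R|) = min(3, 4), which is an upper bound, so this matching is maximum.

Maximum matching: {(1,7), (2,5), (3,4)}
Size: 3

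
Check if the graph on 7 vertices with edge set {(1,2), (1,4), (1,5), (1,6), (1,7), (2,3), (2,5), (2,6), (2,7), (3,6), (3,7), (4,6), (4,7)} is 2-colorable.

Step 1: Attempt 2-coloring using BFS:
  Start at vertex 1, assign color 0
  Color vertex 2 with color 1 (neighbor of 1)
  Color vertex 4 with color 1 (neighbor of 1)
  Color vertex 5 with color 1 (neighbor of 1)
  Color vertex 6 with color 1 (neighbor of 1)
  Color vertex 7 with color 1 (neighbor of 1)
  Color vertex 3 with color 0 (neighbor of 2)

Step 2: Conflict found! Vertices 2 and 5 are adjacent but have the same color.
This means the graph contains an odd cycle.

The graph is NOT bipartite.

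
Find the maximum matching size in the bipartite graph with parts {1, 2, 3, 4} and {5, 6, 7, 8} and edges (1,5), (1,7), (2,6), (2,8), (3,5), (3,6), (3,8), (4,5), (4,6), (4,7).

Step 1: List the neighbors of each left vertex:
  1: 5, 7
  2: 6, 8
  3: 5, 6, 8
  4: 5, 6, 7

Step 2: Greedily match left vertices, then look for augmenting paths:
  Match 1 -- 5
  Match 2 -- 6
  Match 3 -- 8
  Match 4 -- 7
  No augmenting path remains.

Step 3: Verify this is maximum:
  Matching size 4 = min(|L|, |R|) = min(4, 4), which is an upper bound, so this matching is maximum.

Maximum matching: {(1,5), (2,6), (3,8), (4,7)}
Size: 4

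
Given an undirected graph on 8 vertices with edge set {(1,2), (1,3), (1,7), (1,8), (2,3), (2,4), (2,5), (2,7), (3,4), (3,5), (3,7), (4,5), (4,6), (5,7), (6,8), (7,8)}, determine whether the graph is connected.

Step 1: Build adjacency list from edges:
  1: 2, 3, 7, 8
  2: 1, 3, 4, 5, 7
  3: 1, 2, 4, 5, 7
  4: 2, 3, 5, 6
  5: 2, 3, 4, 7
  6: 4, 8
  7: 1, 2, 3, 5, 8
  8: 1, 6, 7

Step 2: Run BFS/DFS from vertex 1:
  Visited: {1, 2, 3, 7, 8, 4, 5, 6}
  Reached 8 of 8 vertices

Step 3: All 8 vertices reached from vertex 1, so the graph is connected.
Answer: Yes, the graph is connected.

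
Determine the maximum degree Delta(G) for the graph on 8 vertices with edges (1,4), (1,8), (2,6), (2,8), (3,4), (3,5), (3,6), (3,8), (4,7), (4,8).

Step 1: Count edges incident to each vertex:
  deg(1) = 2 (neighbors: 4, 8)
  deg(2) = 2 (neighbors: 6, 8)
  deg(3) = 4 (neighbors: 4, 5, 6, 8)
  deg(4) = 4 (neighbors: 1, 3, 7, 8)
  deg(5) = 1 (neighbors: 3)
  deg(6) = 2 (neighbors: 2, 3)
  deg(7) = 1 (neighbors: 4)
  deg(8) = 4 (neighbors: 1, 2, 3, 4)

Step 2: Find maximum:
  max(2, 2, 4, 4, 1, 2, 1, 4) = 4 (vertex 3)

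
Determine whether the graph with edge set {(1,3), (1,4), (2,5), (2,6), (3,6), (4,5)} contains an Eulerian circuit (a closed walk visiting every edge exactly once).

Step 1: Find the degree of each vertex:
  deg(1) = 2
  deg(2) = 2
  deg(3) = 2
  deg(4) = 2
  deg(5) = 2
  deg(6) = 2

Step 2: Count vertices with odd degree:
  All vertices have even degree (0 odd-degree vertices)

Step 3: Apply Euler's theorem:
  - Eulerian circuit exists iff graph is connected and all vertices have even degree
  - Eulerian path exists iff graph is connected and has 0 or 2 odd-degree vertices

Graph is connected with 0 odd-degree vertices.
Both Eulerian circuit and Eulerian path exist.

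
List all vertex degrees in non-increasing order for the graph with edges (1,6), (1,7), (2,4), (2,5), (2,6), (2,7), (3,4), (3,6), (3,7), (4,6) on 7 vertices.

Step 1: Count edges incident to each vertex:
  deg(1) = 2 (neighbors: 6, 7)
  deg(2) = 4 (neighbors: 4, 5, 6, 7)
  deg(3) = 3 (neighbors: 4, 6, 7)
  deg(4) = 3 (neighbors: 2, 3, 6)
  deg(5) = 1 (neighbors: 2)
  deg(6) = 4 (neighbors: 1, 2, 3, 4)
  deg(7) = 3 (neighbors: 1, 2, 3)

Step 2: Sort degrees in non-increasing order:
  Degrees: [2, 4, 3, 3, 1, 4, 3] -> sorted: [4, 4, 3, 3, 3, 2, 1]

Degree sequence: [4, 4, 3, 3, 3, 2, 1]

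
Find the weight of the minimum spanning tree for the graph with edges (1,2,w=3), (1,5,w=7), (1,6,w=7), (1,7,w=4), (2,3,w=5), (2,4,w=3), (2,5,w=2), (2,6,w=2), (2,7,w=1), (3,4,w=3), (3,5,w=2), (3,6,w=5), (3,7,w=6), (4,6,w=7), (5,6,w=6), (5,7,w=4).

Apply Kruskal's algorithm (sort edges by weight, add if no cycle):

Sorted edges by weight:
  (2,7) w=1
  (2,5) w=2
  (2,6) w=2
  (3,5) w=2
  (1,2) w=3
  (2,4) w=3
  (3,4) w=3
  (1,7) w=4
  (5,7) w=4
  (2,3) w=5
  (3,6) w=5
  (3,7) w=6
  (5,6) w=6
  (1,5) w=7
  (1,6) w=7
  (4,6) w=7

Add edge (2,7) w=1 -- no cycle. Running total: 1
Add edge (2,5) w=2 -- no cycle. Running total: 3
Add edge (2,6) w=2 -- no cycle. Running total: 5
Add edge (3,5) w=2 -- no cycle. Running total: 7
Add edge (1,2) w=3 -- no cycle. Running total: 10
Add edge (2,4) w=3 -- no cycle. Running total: 13

MST edges: (2,7,w=1), (2,5,w=2), (2,6,w=2), (3,5,w=2), (1,2,w=3), (2,4,w=3)
Total MST weight: 1 + 2 + 2 + 2 + 3 + 3 = 13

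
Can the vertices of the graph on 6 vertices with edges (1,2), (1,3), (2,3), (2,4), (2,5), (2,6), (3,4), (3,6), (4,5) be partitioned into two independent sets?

Step 1: Attempt 2-coloring using BFS:
  Start at vertex 1, assign color 0
  Color vertex 2 with color 1 (neighbor of 1)
  Color vertex 3 with color 1 (neighbor of 1)

Step 2: Conflict found! Vertices 2 and 3 are adjacent but have the same color.
This means the graph contains an odd cycle.

The graph is NOT bipartite.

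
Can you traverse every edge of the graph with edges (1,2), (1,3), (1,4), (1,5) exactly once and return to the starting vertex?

Step 1: Find the degree of each vertex:
  deg(1) = 4
  deg(2) = 1
  deg(3) = 1
  deg(4) = 1
  deg(5) = 1

Step 2: Count vertices with odd degree:
  Odd-degree vertices: 2, 3, 4, 5 (4 total)

Step 3: Apply Euler's theorem:
  - Eulerian circuit exists iff graph is connected and all vertices have even degree
  - Eulerian path exists iff graph is connected and has 0 or 2 odd-degree vertices

Graph has 4 odd-degree vertices (need 0 or 2).
Neither Eulerian path nor Eulerian circuit exists.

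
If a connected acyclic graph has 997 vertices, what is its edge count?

A tree on n vertices always has exactly n - 1 edges.
For n = 997: edges = 997 - 1 = 996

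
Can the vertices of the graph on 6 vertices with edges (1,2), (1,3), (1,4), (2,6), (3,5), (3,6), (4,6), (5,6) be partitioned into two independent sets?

Step 1: Attempt 2-coloring using BFS:
  Start at vertex 1, assign color 0
  Color vertex 2 with color 1 (neighbor of 1)
  Color vertex 3 with color 1 (neighbor of 1)
  Color vertex 4 with color 1 (neighbor of 1)
  Color vertex 6 with color 0 (neighbor of 2)
  Color vertex 5 with color 0 (neighbor of 3)

Step 2: Conflict found! Vertices 6 and 5 are adjacent but have the same color.
This means the graph contains an odd cycle.

The graph is NOT bipartite.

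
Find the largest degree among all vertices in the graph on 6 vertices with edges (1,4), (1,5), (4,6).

Step 1: Count edges incident to each vertex:
  deg(1) = 2 (neighbors: 4, 5)
  deg(2) = 0 (neighbors: none)
  deg(3) = 0 (neighbors: none)
  deg(4) = 2 (neighbors: 1, 6)
  deg(5) = 1 (neighbors: 1)
  deg(6) = 1 (neighbors: 4)

Step 2: Find maximum:
  max(2, 0, 0, 2, 1, 1) = 2 (vertex 1)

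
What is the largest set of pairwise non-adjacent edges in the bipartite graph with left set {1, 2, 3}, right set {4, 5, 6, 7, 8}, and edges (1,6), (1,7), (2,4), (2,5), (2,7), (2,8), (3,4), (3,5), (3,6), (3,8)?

Step 1: List the neighbors of each left vertex:
  1: 6, 7
  2: 4, 5, 7, 8
  3: 4, 5, 6, 8

Step 2: Greedily match left vertices, then look for augmenting paths:
  Match 1 -- 6
  Match 2 -- 4
  Match 3 -- 5
  No augmenting path remains.

Step 3: Verify this is maximum:
  Matching size 3 = min(|L|, |R|) = min(3, 5), which is an upper bound, so this matching is maximum.

Maximum matching: {(1,6), (2,4), (3,5)}
Size: 3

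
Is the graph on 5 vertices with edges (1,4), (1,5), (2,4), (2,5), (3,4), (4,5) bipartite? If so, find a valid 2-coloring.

Step 1: Attempt 2-coloring using BFS:
  Start at vertex 1, assign color 0
  Color vertex 4 with color 1 (neighbor of 1)
  Color vertex 5 with color 1 (neighbor of 1)
  Color vertex 2 with color 0 (neighbor of 4)
  Color vertex 3 with color 0 (neighbor of 4)

Step 2: Conflict found! Vertices 4 and 5 are adjacent but have the same color.
This means the graph contains an odd cycle.

The graph is NOT bipartite.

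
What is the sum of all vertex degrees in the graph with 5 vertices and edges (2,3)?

Step 1: Count edges incident to each vertex:
  deg(1) = 0 (neighbors: none)
  deg(2) = 1 (neighbors: 3)
  deg(3) = 1 (neighbors: 2)
  deg(4) = 0 (neighbors: none)
  deg(5) = 0 (neighbors: none)

Step 2: Sum all degrees:
  0 + 1 + 1 + 0 + 0 = 2

Verification: sum of degrees = 2 * |E| = 2 * 1 = 2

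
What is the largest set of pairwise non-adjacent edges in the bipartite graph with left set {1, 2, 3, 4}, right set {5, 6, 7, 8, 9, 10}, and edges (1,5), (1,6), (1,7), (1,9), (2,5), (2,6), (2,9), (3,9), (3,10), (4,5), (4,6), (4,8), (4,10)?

Step 1: List the neighbors of each left vertex:
  1: 5, 6, 7, 9
  2: 5, 6, 9
  3: 9, 10
  4: 5, 6, 8, 10

Step 2: Greedily match left vertices, then look for augmenting paths:
  Match 1 -- 5
  Match 2 -- 6
  Match 3 -- 9
  Match 4 -- 8
  No augmenting path remains.

Step 3: Verify this is maximum:
  Matching size 4 = min(|L|, |R|) = min(4, 6), which is an upper bound, so this matching is maximum.

Maximum matching: {(1,5), (2,6), (3,9), (4,8)}
Size: 4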